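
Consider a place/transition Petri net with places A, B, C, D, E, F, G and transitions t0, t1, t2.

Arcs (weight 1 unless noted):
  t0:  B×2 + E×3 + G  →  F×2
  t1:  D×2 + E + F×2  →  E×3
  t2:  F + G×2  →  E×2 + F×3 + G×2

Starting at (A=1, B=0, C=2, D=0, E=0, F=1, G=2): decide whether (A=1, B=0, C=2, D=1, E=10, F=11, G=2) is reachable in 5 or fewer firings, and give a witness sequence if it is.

depth 0: 1 marking
depth 1: 2 markings reached so far
depth 2: 3 markings reached so far
depth 3: 4 markings reached so far
depth 4: 5 markings reached so far
depth 5: 6 markings reached so far
target is not among the 6 markings reachable within 5 steps

NO — not reachable within 5 firings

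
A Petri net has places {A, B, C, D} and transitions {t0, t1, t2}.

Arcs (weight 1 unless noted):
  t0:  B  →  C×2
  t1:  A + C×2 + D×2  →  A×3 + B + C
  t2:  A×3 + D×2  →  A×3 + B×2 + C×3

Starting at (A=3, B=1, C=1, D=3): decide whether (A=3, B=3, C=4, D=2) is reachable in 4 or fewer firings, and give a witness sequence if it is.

depth 0: 1 marking
depth 1: 3 markings reached so far
depth 2: 5 markings reached so far
depth 3: 7 markings reached so far
depth 4: 8 markings reached so far
target is not among the 8 markings reachable within 4 steps

NO — not reachable within 4 firings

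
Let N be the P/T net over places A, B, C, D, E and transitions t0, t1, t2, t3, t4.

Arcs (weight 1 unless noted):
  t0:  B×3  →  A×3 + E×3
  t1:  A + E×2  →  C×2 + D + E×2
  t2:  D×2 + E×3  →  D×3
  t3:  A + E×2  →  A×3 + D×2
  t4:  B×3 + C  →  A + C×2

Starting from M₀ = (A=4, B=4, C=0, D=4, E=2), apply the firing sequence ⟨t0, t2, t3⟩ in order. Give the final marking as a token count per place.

(A=9, B=1, C=0, D=7, E=0)

step 1: fire t0:  (A=4, B=4, C=0, D=4, E=2) → (A=7, B=1, C=0, D=4, E=5)
step 2: fire t2:  (A=7, B=1, C=0, D=4, E=5) → (A=7, B=1, C=0, D=5, E=2)
step 3: fire t3:  (A=7, B=1, C=0, D=5, E=2) → (A=9, B=1, C=0, D=7, E=0)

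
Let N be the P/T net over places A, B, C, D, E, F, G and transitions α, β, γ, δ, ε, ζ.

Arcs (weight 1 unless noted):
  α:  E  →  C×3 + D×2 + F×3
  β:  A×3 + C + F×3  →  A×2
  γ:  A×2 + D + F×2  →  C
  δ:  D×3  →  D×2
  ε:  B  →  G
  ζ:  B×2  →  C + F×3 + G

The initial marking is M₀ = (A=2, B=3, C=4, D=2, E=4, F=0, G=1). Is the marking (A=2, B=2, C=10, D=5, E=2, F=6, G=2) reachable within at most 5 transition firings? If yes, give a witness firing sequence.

YES — reachable via ⟨α, α, δ, ε⟩ (4 firings)

step 1: fire α:  (A=2, B=3, C=4, D=2, E=4, F=0, G=1) → (A=2, B=3, C=7, D=4, E=3, F=3, G=1)
step 2: fire α:  (A=2, B=3, C=7, D=4, E=3, F=3, G=1) → (A=2, B=3, C=10, D=6, E=2, F=6, G=1)
step 3: fire δ:  (A=2, B=3, C=10, D=6, E=2, F=6, G=1) → (A=2, B=3, C=10, D=5, E=2, F=6, G=1)
step 4: fire ε:  (A=2, B=3, C=10, D=5, E=2, F=6, G=1) → (A=2, B=2, C=10, D=5, E=2, F=6, G=2)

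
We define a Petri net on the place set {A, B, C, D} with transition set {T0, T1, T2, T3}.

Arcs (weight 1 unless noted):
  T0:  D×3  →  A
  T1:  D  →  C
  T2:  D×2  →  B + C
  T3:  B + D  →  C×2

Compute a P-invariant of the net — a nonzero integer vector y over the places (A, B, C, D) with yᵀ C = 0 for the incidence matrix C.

Incidence matrix C (rows=places, cols=transitions):
       T0   T1   T2   T3
    A   1    0    0    0
    B   0    0    1   -1
    C   0    1    1    2
    D  -3   -1   -2   -1

Candidate y = [3, 1, 1, 1]; check y·C column-wise:
  col T0: 3·1 + 1·0 + 1·0 + 1·-3 = 0
  col T1: 3·0 + 1·0 + 1·1 + 1·-1 = 0
  col T2: 3·0 + 1·1 + 1·1 + 1·-2 = 0
  col T3: 3·0 + 1·-1 + 1·2 + 1·-1 = 0

y = (A:3, B:1, C:1, D:1)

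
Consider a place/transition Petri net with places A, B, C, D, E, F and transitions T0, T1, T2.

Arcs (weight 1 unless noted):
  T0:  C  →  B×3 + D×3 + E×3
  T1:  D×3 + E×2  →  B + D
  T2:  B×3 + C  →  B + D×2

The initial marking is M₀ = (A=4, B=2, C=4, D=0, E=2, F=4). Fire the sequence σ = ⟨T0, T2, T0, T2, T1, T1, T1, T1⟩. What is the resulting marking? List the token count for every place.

(A=4, B=8, C=0, D=2, E=0, F=4)

step 1: fire T0:  (A=4, B=2, C=4, D=0, E=2, F=4) → (A=4, B=5, C=3, D=3, E=5, F=4)
step 2: fire T2:  (A=4, B=5, C=3, D=3, E=5, F=4) → (A=4, B=3, C=2, D=5, E=5, F=4)
step 3: fire T0:  (A=4, B=3, C=2, D=5, E=5, F=4) → (A=4, B=6, C=1, D=8, E=8, F=4)
step 4: fire T2:  (A=4, B=6, C=1, D=8, E=8, F=4) → (A=4, B=4, C=0, D=10, E=8, F=4)
step 5: fire T1:  (A=4, B=4, C=0, D=10, E=8, F=4) → (A=4, B=5, C=0, D=8, E=6, F=4)
step 6: fire T1:  (A=4, B=5, C=0, D=8, E=6, F=4) → (A=4, B=6, C=0, D=6, E=4, F=4)
step 7: fire T1:  (A=4, B=6, C=0, D=6, E=4, F=4) → (A=4, B=7, C=0, D=4, E=2, F=4)
step 8: fire T1:  (A=4, B=7, C=0, D=4, E=2, F=4) → (A=4, B=8, C=0, D=2, E=0, F=4)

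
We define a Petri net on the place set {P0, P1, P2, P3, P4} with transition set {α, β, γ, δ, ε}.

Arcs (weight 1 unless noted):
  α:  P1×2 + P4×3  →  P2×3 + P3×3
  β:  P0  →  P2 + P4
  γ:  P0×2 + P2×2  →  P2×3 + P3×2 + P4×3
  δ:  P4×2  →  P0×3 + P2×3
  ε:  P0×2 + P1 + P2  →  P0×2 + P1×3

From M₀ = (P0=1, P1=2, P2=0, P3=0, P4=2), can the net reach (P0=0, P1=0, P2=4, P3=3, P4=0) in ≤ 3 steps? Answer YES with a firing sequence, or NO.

step 1: fire β:  (P0=1, P1=2, P2=0, P3=0, P4=2) → (P0=0, P1=2, P2=1, P3=0, P4=3)
step 2: fire α:  (P0=0, P1=2, P2=1, P3=0, P4=3) → (P0=0, P1=0, P2=4, P3=3, P4=0)

YES — reachable via ⟨β, α⟩ (2 firings)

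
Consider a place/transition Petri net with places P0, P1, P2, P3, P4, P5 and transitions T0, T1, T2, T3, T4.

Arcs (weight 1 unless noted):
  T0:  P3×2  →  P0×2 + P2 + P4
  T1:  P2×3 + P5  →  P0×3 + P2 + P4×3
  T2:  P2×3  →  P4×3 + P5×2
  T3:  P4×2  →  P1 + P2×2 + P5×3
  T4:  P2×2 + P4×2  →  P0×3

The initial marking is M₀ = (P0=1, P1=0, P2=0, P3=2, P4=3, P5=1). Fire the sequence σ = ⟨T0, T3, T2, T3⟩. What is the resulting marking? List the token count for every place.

(P0=3, P1=2, P2=2, P3=0, P4=3, P5=9)

step 1: fire T0:  (P0=1, P1=0, P2=0, P3=2, P4=3, P5=1) → (P0=3, P1=0, P2=1, P3=0, P4=4, P5=1)
step 2: fire T3:  (P0=3, P1=0, P2=1, P3=0, P4=4, P5=1) → (P0=3, P1=1, P2=3, P3=0, P4=2, P5=4)
step 3: fire T2:  (P0=3, P1=1, P2=3, P3=0, P4=2, P5=4) → (P0=3, P1=1, P2=0, P3=0, P4=5, P5=6)
step 4: fire T3:  (P0=3, P1=1, P2=0, P3=0, P4=5, P5=6) → (P0=3, P1=2, P2=2, P3=0, P4=3, P5=9)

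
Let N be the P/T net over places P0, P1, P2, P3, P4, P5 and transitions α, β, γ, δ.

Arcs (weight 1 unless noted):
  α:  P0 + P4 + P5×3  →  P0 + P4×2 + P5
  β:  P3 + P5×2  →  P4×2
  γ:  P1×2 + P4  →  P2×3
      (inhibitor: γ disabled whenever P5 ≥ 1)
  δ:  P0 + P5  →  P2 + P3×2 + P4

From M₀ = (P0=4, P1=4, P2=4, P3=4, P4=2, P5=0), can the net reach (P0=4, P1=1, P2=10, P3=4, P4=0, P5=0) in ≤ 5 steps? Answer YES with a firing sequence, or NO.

depth 0: 1 marking
depth 1: 2 markings reached so far
depth 2: 3 markings reached so far
depth 3: 3 markings reached so far
(frontier empty at depth 3; search complete)
target is not among the 3 markings reachable within 5 steps

NO — not reachable within 5 firings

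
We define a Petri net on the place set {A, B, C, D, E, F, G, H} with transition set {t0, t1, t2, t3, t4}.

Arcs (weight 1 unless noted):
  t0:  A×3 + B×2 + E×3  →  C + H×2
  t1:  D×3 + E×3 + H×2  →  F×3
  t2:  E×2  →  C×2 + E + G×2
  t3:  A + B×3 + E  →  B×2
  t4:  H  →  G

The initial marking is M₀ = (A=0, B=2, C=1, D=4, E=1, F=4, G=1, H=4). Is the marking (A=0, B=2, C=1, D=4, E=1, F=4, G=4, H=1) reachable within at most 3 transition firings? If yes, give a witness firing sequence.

YES — reachable via ⟨t4, t4, t4⟩ (3 firings)

step 1: fire t4:  (A=0, B=2, C=1, D=4, E=1, F=4, G=1, H=4) → (A=0, B=2, C=1, D=4, E=1, F=4, G=2, H=3)
step 2: fire t4:  (A=0, B=2, C=1, D=4, E=1, F=4, G=2, H=3) → (A=0, B=2, C=1, D=4, E=1, F=4, G=3, H=2)
step 3: fire t4:  (A=0, B=2, C=1, D=4, E=1, F=4, G=3, H=2) → (A=0, B=2, C=1, D=4, E=1, F=4, G=4, H=1)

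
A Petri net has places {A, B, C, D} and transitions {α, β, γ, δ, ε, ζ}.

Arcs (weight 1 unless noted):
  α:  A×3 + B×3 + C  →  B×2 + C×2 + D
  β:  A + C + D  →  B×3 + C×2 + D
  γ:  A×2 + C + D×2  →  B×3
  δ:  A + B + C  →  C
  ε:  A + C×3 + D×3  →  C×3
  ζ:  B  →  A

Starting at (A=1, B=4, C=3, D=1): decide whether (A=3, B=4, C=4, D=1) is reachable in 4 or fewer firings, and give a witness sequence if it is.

step 1: fire β:  (A=1, B=4, C=3, D=1) → (A=0, B=7, C=4, D=1)
step 2: fire ζ:  (A=0, B=7, C=4, D=1) → (A=1, B=6, C=4, D=1)
step 3: fire ζ:  (A=1, B=6, C=4, D=1) → (A=2, B=5, C=4, D=1)
step 4: fire ζ:  (A=2, B=5, C=4, D=1) → (A=3, B=4, C=4, D=1)

YES — reachable via ⟨β, ζ, ζ, ζ⟩ (4 firings)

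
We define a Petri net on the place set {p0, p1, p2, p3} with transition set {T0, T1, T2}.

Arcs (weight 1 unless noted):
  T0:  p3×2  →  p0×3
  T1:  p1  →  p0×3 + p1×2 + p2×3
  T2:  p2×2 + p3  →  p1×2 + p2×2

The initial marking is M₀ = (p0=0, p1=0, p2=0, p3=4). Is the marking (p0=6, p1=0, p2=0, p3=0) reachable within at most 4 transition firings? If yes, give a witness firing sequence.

step 1: fire T0:  (p0=0, p1=0, p2=0, p3=4) → (p0=3, p1=0, p2=0, p3=2)
step 2: fire T0:  (p0=3, p1=0, p2=0, p3=2) → (p0=6, p1=0, p2=0, p3=0)

YES — reachable via ⟨T0, T0⟩ (2 firings)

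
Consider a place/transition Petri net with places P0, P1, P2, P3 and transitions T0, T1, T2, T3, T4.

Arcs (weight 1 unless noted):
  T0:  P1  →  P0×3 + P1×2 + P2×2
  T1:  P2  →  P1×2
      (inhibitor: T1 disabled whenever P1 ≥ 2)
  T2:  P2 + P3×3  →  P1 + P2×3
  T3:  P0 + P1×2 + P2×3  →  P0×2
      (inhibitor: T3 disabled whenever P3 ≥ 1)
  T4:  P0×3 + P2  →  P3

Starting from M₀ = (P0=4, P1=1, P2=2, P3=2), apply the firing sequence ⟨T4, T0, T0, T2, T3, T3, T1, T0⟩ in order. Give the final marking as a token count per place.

(P0=12, P1=3, P2=2, P3=0)

step 1: fire T4:  (P0=4, P1=1, P2=2, P3=2) → (P0=1, P1=1, P2=1, P3=3)
step 2: fire T0:  (P0=1, P1=1, P2=1, P3=3) → (P0=4, P1=2, P2=3, P3=3)
step 3: fire T0:  (P0=4, P1=2, P2=3, P3=3) → (P0=7, P1=3, P2=5, P3=3)
step 4: fire T2:  (P0=7, P1=3, P2=5, P3=3) → (P0=7, P1=4, P2=7, P3=0)
step 5: fire T3:  (P0=7, P1=4, P2=7, P3=0) → (P0=8, P1=2, P2=4, P3=0)
step 6: fire T3:  (P0=8, P1=2, P2=4, P3=0) → (P0=9, P1=0, P2=1, P3=0)
step 7: fire T1:  (P0=9, P1=0, P2=1, P3=0) → (P0=9, P1=2, P2=0, P3=0)
step 8: fire T0:  (P0=9, P1=2, P2=0, P3=0) → (P0=12, P1=3, P2=2, P3=0)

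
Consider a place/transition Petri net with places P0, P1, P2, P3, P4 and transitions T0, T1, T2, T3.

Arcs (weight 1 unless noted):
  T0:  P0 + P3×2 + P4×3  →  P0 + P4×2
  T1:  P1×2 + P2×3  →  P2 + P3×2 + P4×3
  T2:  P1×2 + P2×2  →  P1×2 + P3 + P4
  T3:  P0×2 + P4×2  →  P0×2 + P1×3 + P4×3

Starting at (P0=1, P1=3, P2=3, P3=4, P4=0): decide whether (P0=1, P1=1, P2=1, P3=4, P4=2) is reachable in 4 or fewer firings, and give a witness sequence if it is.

YES — reachable via ⟨T1, T0⟩ (2 firings)

step 1: fire T1:  (P0=1, P1=3, P2=3, P3=4, P4=0) → (P0=1, P1=1, P2=1, P3=6, P4=3)
step 2: fire T0:  (P0=1, P1=1, P2=1, P3=6, P4=3) → (P0=1, P1=1, P2=1, P3=4, P4=2)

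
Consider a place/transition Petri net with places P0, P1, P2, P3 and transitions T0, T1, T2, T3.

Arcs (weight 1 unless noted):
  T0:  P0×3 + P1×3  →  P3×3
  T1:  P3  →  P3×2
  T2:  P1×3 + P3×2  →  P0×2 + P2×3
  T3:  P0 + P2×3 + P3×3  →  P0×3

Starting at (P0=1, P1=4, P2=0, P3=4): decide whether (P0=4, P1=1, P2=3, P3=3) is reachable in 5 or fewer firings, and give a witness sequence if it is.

NO — not reachable within 5 firings

depth 0: 1 marking
depth 1: 3 markings reached so far
depth 2: 5 markings reached so far
depth 3: 8 markings reached so far
depth 4: 11 markings reached so far
depth 5: 14 markings reached so far
target is not among the 14 markings reachable within 5 steps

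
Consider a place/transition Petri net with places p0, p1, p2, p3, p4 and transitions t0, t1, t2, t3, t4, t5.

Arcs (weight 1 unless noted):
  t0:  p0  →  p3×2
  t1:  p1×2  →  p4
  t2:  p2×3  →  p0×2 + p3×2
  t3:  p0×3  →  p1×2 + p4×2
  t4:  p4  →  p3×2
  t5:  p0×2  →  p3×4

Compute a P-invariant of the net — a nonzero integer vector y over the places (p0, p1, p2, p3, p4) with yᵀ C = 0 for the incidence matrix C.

y = (p0:2, p1:1, p2:2, p3:1, p4:2)

Incidence matrix C (rows=places, cols=transitions):
       t0   t1   t2   t3   t4   t5
   p0  -1    0    2   -3    0   -2
   p1   0   -2    0    2    0    0
   p2   0    0   -3    0    0    0
   p3   2    0    2    0    2    4
   p4   0    1    0    2   -1    0

Candidate y = [2, 1, 2, 1, 2]; check y·C column-wise:
  col t0: 2·-1 + 1·0 + 2·0 + 1·2 + 2·0 = 0
  col t1: 2·0 + 1·-2 + 2·0 + 1·0 + 2·1 = 0
  col t2: 2·2 + 1·0 + 2·-3 + 1·2 + 2·0 = 0
  col t3: 2·-3 + 1·2 + 2·0 + 1·0 + 2·2 = 0
  col t4: 2·0 + 1·0 + 2·0 + 1·2 + 2·-1 = 0
  col t5: 2·-2 + 1·0 + 2·0 + 1·4 + 2·0 = 0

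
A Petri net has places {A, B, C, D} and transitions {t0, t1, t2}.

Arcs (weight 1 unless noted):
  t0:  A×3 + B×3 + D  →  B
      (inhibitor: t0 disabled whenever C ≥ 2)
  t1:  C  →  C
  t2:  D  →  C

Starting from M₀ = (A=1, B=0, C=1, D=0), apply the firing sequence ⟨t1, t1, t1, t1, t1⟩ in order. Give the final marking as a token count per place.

step 1: fire t1:  (A=1, B=0, C=1, D=0) → (A=1, B=0, C=1, D=0)
step 2: fire t1:  (A=1, B=0, C=1, D=0) → (A=1, B=0, C=1, D=0)
step 3: fire t1:  (A=1, B=0, C=1, D=0) → (A=1, B=0, C=1, D=0)
step 4: fire t1:  (A=1, B=0, C=1, D=0) → (A=1, B=0, C=1, D=0)
step 5: fire t1:  (A=1, B=0, C=1, D=0) → (A=1, B=0, C=1, D=0)

(A=1, B=0, C=1, D=0)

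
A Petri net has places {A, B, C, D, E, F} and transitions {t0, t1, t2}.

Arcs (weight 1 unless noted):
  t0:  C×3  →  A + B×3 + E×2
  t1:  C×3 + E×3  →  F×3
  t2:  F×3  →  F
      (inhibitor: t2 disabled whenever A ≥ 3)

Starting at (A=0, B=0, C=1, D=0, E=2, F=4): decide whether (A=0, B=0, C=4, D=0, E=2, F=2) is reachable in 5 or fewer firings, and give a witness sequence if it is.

depth 0: 1 marking
depth 1: 2 markings reached so far
depth 2: 2 markings reached so far
(frontier empty at depth 2; search complete)
target is not among the 2 markings reachable within 5 steps

NO — not reachable within 5 firings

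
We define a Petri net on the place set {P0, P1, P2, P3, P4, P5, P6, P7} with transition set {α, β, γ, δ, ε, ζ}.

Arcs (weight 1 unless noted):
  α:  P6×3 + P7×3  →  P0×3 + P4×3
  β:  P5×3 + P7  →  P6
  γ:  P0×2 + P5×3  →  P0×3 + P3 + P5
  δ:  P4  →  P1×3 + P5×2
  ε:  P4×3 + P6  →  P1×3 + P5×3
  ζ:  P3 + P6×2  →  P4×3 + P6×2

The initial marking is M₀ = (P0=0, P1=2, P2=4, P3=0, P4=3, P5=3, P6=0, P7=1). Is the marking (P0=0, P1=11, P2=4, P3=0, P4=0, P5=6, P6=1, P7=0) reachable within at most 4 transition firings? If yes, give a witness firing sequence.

YES — reachable via ⟨β, δ, δ, δ⟩ (4 firings)

step 1: fire β:  (P0=0, P1=2, P2=4, P3=0, P4=3, P5=3, P6=0, P7=1) → (P0=0, P1=2, P2=4, P3=0, P4=3, P5=0, P6=1, P7=0)
step 2: fire δ:  (P0=0, P1=2, P2=4, P3=0, P4=3, P5=0, P6=1, P7=0) → (P0=0, P1=5, P2=4, P3=0, P4=2, P5=2, P6=1, P7=0)
step 3: fire δ:  (P0=0, P1=5, P2=4, P3=0, P4=2, P5=2, P6=1, P7=0) → (P0=0, P1=8, P2=4, P3=0, P4=1, P5=4, P6=1, P7=0)
step 4: fire δ:  (P0=0, P1=8, P2=4, P3=0, P4=1, P5=4, P6=1, P7=0) → (P0=0, P1=11, P2=4, P3=0, P4=0, P5=6, P6=1, P7=0)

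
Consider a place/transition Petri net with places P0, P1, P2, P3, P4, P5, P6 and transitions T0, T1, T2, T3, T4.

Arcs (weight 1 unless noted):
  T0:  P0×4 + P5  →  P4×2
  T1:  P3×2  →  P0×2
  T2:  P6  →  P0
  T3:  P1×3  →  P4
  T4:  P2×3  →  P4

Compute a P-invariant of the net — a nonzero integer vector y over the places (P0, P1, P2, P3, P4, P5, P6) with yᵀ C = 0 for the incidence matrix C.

Incidence matrix C (rows=places, cols=transitions):
       T0   T1   T2   T3   T4
   P0  -4    2    1    0    0
   P1   0    0    0   -3    0
   P2   0    0    0    0   -3
   P3   0   -2    0    0    0
   P4   2    0    0    1    1
   P5  -1    0    0    0    0
   P6   0    0   -1    0    0

Candidate y = [0, 1, 1, 0, 3, 6, 0]; check y·C column-wise:
  col T0: 0·-4 + 1·0 + 1·0 + 3·2 + 6·-1 = 0
  col T1: 0·2 + 1·0 + 1·0 + 0·-2 + 3·0 + 6·0 = 0
  col T2: 0·1 + 1·0 + 1·0 + 3·0 + 6·0 + 0·-1 = 0
  col T3: 1·-3 + 1·0 + 3·1 + 6·0 = 0
  col T4: 1·0 + 1·-3 + 3·1 + 6·0 = 0

y = (P0:0, P1:1, P2:1, P3:0, P4:3, P5:6, P6:0)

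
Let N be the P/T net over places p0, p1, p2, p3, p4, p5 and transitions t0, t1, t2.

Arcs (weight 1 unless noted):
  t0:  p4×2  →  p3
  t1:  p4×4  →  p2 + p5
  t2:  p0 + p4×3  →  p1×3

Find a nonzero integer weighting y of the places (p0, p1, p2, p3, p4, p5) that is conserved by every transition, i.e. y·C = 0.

y = (p0:3, p1:1, p2:0, p3:0, p4:0, p5:0)

Incidence matrix C (rows=places, cols=transitions):
       t0   t1   t2
   p0   0    0   -1
   p1   0    0    3
   p2   0    1    0
   p3   1    0    0
   p4  -2   -4   -3
   p5   0    1    0

Candidate y = [3, 1, 0, 0, 0, 0]; check y·C column-wise:
  col t0: 3·0 + 1·0 + 0·1 + 0·-2 = 0
  col t1: 3·0 + 1·0 + 0·1 + 0·-4 + 0·1 = 0
  col t2: 3·-1 + 1·3 + 0·-3 = 0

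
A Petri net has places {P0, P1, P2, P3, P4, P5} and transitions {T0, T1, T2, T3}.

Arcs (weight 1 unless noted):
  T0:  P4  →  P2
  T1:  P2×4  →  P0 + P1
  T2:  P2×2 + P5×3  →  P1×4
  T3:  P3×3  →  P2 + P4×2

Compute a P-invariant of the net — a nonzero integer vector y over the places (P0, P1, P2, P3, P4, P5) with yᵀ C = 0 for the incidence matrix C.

Incidence matrix C (rows=places, cols=transitions):
       T0   T1   T2   T3
   P0   0    1    0    0
   P1   0    1    4    0
   P2   1   -4   -2    1
   P3   0    0    0   -3
   P4  -1    0    0    2
   P5   0    0   -3    0

Candidate y = [7, 1, 2, 2, 2, 0]; check y·C column-wise:
  col T0: 7·0 + 1·0 + 2·1 + 2·0 + 2·-1 = 0
  col T1: 7·1 + 1·1 + 2·-4 + 2·0 + 2·0 = 0
  col T2: 7·0 + 1·4 + 2·-2 + 2·0 + 2·0 + 0·-3 = 0
  col T3: 7·0 + 1·0 + 2·1 + 2·-3 + 2·2 = 0

y = (P0:7, P1:1, P2:2, P3:2, P4:2, P5:0)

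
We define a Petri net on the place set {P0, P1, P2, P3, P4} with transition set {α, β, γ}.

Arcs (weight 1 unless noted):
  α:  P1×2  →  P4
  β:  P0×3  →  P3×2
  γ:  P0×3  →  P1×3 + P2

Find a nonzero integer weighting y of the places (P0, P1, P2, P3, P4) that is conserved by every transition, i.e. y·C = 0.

y = (P0:2, P1:0, P2:6, P3:3, P4:0)

Incidence matrix C (rows=places, cols=transitions):
        α    β    γ
   P0   0   -3   -3
   P1  -2    0    3
   P2   0    0    1
   P3   0    2    0
   P4   1    0    0

Candidate y = [2, 0, 6, 3, 0]; check y·C column-wise:
  col α: 2·0 + 0·-2 + 6·0 + 3·0 + 0·1 = 0
  col β: 2·-3 + 6·0 + 3·2 = 0
  col γ: 2·-3 + 0·3 + 6·1 + 3·0 = 0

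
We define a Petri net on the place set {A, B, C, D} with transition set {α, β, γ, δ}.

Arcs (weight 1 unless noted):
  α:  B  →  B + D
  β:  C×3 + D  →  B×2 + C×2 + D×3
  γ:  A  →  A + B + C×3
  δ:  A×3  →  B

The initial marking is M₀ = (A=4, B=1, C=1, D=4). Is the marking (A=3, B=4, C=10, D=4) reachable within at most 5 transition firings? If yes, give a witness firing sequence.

NO — not reachable within 5 firings

depth 0: 1 marking
depth 1: 4 markings reached so far
depth 2: 10 markings reached so far
depth 3: 21 markings reached so far
depth 4: 38 markings reached so far
depth 5: 62 markings reached so far
target is not among the 62 markings reachable within 5 steps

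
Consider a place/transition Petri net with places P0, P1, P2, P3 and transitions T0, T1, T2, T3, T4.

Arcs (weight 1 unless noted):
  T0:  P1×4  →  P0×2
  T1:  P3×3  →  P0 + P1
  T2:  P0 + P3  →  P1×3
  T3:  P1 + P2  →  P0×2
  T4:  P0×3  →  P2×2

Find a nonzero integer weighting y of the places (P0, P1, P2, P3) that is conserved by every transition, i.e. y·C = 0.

Incidence matrix C (rows=places, cols=transitions):
       T0   T1   T2   T3   T4
   P0   2    1   -1    2   -3
   P1  -4    1    3   -1    0
   P2   0    0    0   -1    2
   P3   0   -3   -1    0    0

Candidate y = [2, 1, 3, 1]; check y·C column-wise:
  col T0: 2·2 + 1·-4 + 3·0 + 1·0 = 0
  col T1: 2·1 + 1·1 + 3·0 + 1·-3 = 0
  col T2: 2·-1 + 1·3 + 3·0 + 1·-1 = 0
  col T3: 2·2 + 1·-1 + 3·-1 + 1·0 = 0
  col T4: 2·-3 + 1·0 + 3·2 + 1·0 = 0

y = (P0:2, P1:1, P2:3, P3:1)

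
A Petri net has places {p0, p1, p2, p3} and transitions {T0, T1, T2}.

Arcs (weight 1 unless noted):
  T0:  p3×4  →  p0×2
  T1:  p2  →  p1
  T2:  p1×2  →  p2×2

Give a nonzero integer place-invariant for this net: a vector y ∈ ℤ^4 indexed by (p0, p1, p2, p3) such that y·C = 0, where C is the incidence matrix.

Incidence matrix C (rows=places, cols=transitions):
       T0   T1   T2
   p0   2    0    0
   p1   0    1   -2
   p2   0   -1    2
   p3  -4    0    0

Candidate y = [0, 1, 1, 0]; check y·C column-wise:
  col T0: 0·2 + 1·0 + 1·0 + 0·-4 = 0
  col T1: 1·1 + 1·-1 = 0
  col T2: 1·-2 + 1·2 = 0

y = (p0:0, p1:1, p2:1, p3:0)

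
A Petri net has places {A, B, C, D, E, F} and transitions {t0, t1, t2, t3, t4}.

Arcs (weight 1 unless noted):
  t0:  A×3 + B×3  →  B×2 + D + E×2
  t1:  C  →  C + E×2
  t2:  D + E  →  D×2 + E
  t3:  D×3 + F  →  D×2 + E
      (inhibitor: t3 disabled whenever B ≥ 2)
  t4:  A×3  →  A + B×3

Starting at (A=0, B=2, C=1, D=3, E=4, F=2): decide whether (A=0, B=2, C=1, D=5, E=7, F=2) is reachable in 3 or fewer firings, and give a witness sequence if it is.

NO — not reachable within 3 firings

depth 0: 1 marking
depth 1: 3 markings reached so far
depth 2: 6 markings reached so far
depth 3: 10 markings reached so far
target is not among the 10 markings reachable within 3 steps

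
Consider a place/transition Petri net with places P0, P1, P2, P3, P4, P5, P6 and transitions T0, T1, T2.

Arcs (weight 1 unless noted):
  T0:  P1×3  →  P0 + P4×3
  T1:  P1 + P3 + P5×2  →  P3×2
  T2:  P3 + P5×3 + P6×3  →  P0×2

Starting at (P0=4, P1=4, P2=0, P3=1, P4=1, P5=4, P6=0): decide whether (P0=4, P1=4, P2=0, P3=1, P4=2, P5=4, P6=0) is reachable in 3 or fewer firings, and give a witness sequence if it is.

NO — not reachable within 3 firings

depth 0: 1 marking
depth 1: 3 markings reached so far
depth 2: 5 markings reached so far
depth 3: 5 markings reached so far
(frontier empty at depth 3; search complete)
target is not among the 5 markings reachable within 3 steps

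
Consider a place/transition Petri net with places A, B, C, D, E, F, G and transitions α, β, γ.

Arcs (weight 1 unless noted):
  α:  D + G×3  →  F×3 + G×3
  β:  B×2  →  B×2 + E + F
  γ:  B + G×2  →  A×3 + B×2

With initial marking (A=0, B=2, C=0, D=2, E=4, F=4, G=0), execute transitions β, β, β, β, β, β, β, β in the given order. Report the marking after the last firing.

(A=0, B=2, C=0, D=2, E=12, F=12, G=0)

step 1: fire β:  (A=0, B=2, C=0, D=2, E=4, F=4, G=0) → (A=0, B=2, C=0, D=2, E=5, F=5, G=0)
step 2: fire β:  (A=0, B=2, C=0, D=2, E=5, F=5, G=0) → (A=0, B=2, C=0, D=2, E=6, F=6, G=0)
step 3: fire β:  (A=0, B=2, C=0, D=2, E=6, F=6, G=0) → (A=0, B=2, C=0, D=2, E=7, F=7, G=0)
step 4: fire β:  (A=0, B=2, C=0, D=2, E=7, F=7, G=0) → (A=0, B=2, C=0, D=2, E=8, F=8, G=0)
step 5: fire β:  (A=0, B=2, C=0, D=2, E=8, F=8, G=0) → (A=0, B=2, C=0, D=2, E=9, F=9, G=0)
step 6: fire β:  (A=0, B=2, C=0, D=2, E=9, F=9, G=0) → (A=0, B=2, C=0, D=2, E=10, F=10, G=0)
step 7: fire β:  (A=0, B=2, C=0, D=2, E=10, F=10, G=0) → (A=0, B=2, C=0, D=2, E=11, F=11, G=0)
step 8: fire β:  (A=0, B=2, C=0, D=2, E=11, F=11, G=0) → (A=0, B=2, C=0, D=2, E=12, F=12, G=0)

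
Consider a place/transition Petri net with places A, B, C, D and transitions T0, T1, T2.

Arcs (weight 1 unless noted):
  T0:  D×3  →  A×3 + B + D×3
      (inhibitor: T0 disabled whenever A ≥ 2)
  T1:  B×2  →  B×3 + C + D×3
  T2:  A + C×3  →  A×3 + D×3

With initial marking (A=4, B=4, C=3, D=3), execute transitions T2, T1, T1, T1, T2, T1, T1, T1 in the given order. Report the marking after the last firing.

step 1: fire T2:  (A=4, B=4, C=3, D=3) → (A=6, B=4, C=0, D=6)
step 2: fire T1:  (A=6, B=4, C=0, D=6) → (A=6, B=5, C=1, D=9)
step 3: fire T1:  (A=6, B=5, C=1, D=9) → (A=6, B=6, C=2, D=12)
step 4: fire T1:  (A=6, B=6, C=2, D=12) → (A=6, B=7, C=3, D=15)
step 5: fire T2:  (A=6, B=7, C=3, D=15) → (A=8, B=7, C=0, D=18)
step 6: fire T1:  (A=8, B=7, C=0, D=18) → (A=8, B=8, C=1, D=21)
step 7: fire T1:  (A=8, B=8, C=1, D=21) → (A=8, B=9, C=2, D=24)
step 8: fire T1:  (A=8, B=9, C=2, D=24) → (A=8, B=10, C=3, D=27)

(A=8, B=10, C=3, D=27)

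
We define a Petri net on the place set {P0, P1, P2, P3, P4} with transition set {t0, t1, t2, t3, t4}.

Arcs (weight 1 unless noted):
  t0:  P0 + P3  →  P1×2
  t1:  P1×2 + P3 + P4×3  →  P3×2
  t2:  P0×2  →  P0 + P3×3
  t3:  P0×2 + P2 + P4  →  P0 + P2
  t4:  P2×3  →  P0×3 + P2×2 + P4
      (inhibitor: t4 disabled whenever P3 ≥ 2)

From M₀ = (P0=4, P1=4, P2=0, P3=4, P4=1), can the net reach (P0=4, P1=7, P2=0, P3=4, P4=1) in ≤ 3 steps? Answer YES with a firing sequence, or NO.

depth 0: 1 marking
depth 1: 3 markings reached so far
depth 2: 6 markings reached so far
depth 3: 10 markings reached so far
target is not among the 10 markings reachable within 3 steps

NO — not reachable within 3 firings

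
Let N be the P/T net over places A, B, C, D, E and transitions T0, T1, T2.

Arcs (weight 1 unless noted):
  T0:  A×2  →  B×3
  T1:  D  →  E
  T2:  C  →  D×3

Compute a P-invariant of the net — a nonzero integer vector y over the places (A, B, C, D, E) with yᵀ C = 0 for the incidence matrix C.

y = (A:3, B:2, C:0, D:0, E:0)

Incidence matrix C (rows=places, cols=transitions):
       T0   T1   T2
    A  -2    0    0
    B   3    0    0
    C   0    0   -1
    D   0   -1    3
    E   0    1    0

Candidate y = [3, 2, 0, 0, 0]; check y·C column-wise:
  col T0: 3·-2 + 2·3 = 0
  col T1: 3·0 + 2·0 + 0·-1 + 0·1 = 0
  col T2: 3·0 + 2·0 + 0·-1 + 0·3 = 0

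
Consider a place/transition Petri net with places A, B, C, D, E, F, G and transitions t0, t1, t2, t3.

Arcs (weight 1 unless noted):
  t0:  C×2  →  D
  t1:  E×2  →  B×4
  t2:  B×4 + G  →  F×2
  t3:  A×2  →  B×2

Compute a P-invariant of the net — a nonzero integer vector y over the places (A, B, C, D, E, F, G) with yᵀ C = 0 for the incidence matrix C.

y = (A:0, B:0, C:1, D:2, E:0, F:0, G:0)

Incidence matrix C (rows=places, cols=transitions):
       t0   t1   t2   t3
    A   0    0    0   -2
    B   0    4   -4    2
    C  -2    0    0    0
    D   1    0    0    0
    E   0   -2    0    0
    F   0    0    2    0
    G   0    0   -1    0

Candidate y = [0, 0, 1, 2, 0, 0, 0]; check y·C column-wise:
  col t0: 1·-2 + 2·1 = 0
  col t1: 0·4 + 1·0 + 2·0 + 0·-2 = 0
  col t2: 0·-4 + 1·0 + 2·0 + 0·2 + 0·-1 = 0
  col t3: 0·-2 + 0·2 + 1·0 + 2·0 = 0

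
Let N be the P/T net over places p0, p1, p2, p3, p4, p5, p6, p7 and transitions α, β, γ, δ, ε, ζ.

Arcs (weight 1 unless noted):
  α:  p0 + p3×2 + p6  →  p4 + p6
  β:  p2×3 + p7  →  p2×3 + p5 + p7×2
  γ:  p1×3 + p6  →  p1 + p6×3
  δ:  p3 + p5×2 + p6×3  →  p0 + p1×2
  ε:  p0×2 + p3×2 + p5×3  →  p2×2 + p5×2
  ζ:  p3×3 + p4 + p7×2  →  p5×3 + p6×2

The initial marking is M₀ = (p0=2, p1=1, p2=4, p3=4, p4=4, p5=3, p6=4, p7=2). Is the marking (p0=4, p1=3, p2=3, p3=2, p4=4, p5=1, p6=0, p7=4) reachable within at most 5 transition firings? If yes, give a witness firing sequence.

depth 0: 1 marking
depth 1: 6 markings reached so far
depth 2: 16 markings reached so far
depth 3: 29 markings reached so far
depth 4: 43 markings reached so far
depth 5: 58 markings reached so far
target is not among the 58 markings reachable within 5 steps

NO — not reachable within 5 firings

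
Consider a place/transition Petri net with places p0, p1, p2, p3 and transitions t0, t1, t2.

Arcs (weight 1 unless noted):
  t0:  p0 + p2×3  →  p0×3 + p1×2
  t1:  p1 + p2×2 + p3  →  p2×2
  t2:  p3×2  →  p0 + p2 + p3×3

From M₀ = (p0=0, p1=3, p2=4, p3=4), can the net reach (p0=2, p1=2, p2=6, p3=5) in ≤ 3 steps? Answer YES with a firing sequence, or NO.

YES — reachable via ⟨t1, t2, t2⟩ (3 firings)

step 1: fire t1:  (p0=0, p1=3, p2=4, p3=4) → (p0=0, p1=2, p2=4, p3=3)
step 2: fire t2:  (p0=0, p1=2, p2=4, p3=3) → (p0=1, p1=2, p2=5, p3=4)
step 3: fire t2:  (p0=1, p1=2, p2=5, p3=4) → (p0=2, p1=2, p2=6, p3=5)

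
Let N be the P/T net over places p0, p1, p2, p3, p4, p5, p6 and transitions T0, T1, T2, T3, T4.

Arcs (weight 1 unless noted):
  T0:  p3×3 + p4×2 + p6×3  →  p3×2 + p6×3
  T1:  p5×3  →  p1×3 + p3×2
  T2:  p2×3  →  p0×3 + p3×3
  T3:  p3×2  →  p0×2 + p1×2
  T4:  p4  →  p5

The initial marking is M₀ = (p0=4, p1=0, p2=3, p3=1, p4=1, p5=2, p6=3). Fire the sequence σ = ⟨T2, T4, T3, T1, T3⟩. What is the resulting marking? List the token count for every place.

step 1: fire T2:  (p0=4, p1=0, p2=3, p3=1, p4=1, p5=2, p6=3) → (p0=7, p1=0, p2=0, p3=4, p4=1, p5=2, p6=3)
step 2: fire T4:  (p0=7, p1=0, p2=0, p3=4, p4=1, p5=2, p6=3) → (p0=7, p1=0, p2=0, p3=4, p4=0, p5=3, p6=3)
step 3: fire T3:  (p0=7, p1=0, p2=0, p3=4, p4=0, p5=3, p6=3) → (p0=9, p1=2, p2=0, p3=2, p4=0, p5=3, p6=3)
step 4: fire T1:  (p0=9, p1=2, p2=0, p3=2, p4=0, p5=3, p6=3) → (p0=9, p1=5, p2=0, p3=4, p4=0, p5=0, p6=3)
step 5: fire T3:  (p0=9, p1=5, p2=0, p3=4, p4=0, p5=0, p6=3) → (p0=11, p1=7, p2=0, p3=2, p4=0, p5=0, p6=3)

(p0=11, p1=7, p2=0, p3=2, p4=0, p5=0, p6=3)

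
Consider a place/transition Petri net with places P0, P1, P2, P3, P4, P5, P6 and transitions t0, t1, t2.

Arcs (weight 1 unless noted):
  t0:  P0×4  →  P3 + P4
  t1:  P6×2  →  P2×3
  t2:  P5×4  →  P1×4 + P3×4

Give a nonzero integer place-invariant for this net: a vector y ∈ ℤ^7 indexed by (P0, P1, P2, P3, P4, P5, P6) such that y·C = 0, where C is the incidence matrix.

Incidence matrix C (rows=places, cols=transitions):
       t0   t1   t2
   P0  -4    0    0
   P1   0    0    4
   P2   0    3    0
   P3   1    0    4
   P4   1    0    0
   P5   0    0   -4
   P6   0   -2    0

Candidate y = [1, -4, 0, 4, 0, 0, 0]; check y·C column-wise:
  col t0: 1·-4 + -4·0 + 4·1 + 0·1 = 0
  col t1: 1·0 + -4·0 + 0·3 + 4·0 + 0·-2 = 0
  col t2: 1·0 + -4·4 + 4·4 + 0·-4 = 0

y = (P0:1, P1:-4, P2:0, P3:4, P4:0, P5:0, P6:0)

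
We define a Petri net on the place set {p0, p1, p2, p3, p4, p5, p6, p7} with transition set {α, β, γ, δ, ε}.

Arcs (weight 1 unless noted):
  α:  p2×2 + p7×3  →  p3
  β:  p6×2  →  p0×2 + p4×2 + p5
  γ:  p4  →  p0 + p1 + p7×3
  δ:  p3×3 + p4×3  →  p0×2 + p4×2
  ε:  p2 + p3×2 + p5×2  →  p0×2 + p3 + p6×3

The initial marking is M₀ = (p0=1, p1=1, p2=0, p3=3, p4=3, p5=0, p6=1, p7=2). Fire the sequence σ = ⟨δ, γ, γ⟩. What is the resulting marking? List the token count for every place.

step 1: fire δ:  (p0=1, p1=1, p2=0, p3=3, p4=3, p5=0, p6=1, p7=2) → (p0=3, p1=1, p2=0, p3=0, p4=2, p5=0, p6=1, p7=2)
step 2: fire γ:  (p0=3, p1=1, p2=0, p3=0, p4=2, p5=0, p6=1, p7=2) → (p0=4, p1=2, p2=0, p3=0, p4=1, p5=0, p6=1, p7=5)
step 3: fire γ:  (p0=4, p1=2, p2=0, p3=0, p4=1, p5=0, p6=1, p7=5) → (p0=5, p1=3, p2=0, p3=0, p4=0, p5=0, p6=1, p7=8)

(p0=5, p1=3, p2=0, p3=0, p4=0, p5=0, p6=1, p7=8)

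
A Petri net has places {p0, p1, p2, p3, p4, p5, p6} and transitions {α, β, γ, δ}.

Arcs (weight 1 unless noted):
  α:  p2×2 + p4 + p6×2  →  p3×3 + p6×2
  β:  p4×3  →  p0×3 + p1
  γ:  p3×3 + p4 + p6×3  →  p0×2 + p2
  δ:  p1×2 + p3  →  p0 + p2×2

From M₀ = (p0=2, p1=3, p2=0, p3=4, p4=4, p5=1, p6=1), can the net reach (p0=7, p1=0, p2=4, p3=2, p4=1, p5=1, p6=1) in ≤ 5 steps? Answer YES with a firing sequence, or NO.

YES — reachable via ⟨β, δ, δ⟩ (3 firings)

step 1: fire β:  (p0=2, p1=3, p2=0, p3=4, p4=4, p5=1, p6=1) → (p0=5, p1=4, p2=0, p3=4, p4=1, p5=1, p6=1)
step 2: fire δ:  (p0=5, p1=4, p2=0, p3=4, p4=1, p5=1, p6=1) → (p0=6, p1=2, p2=2, p3=3, p4=1, p5=1, p6=1)
step 3: fire δ:  (p0=6, p1=2, p2=2, p3=3, p4=1, p5=1, p6=1) → (p0=7, p1=0, p2=4, p3=2, p4=1, p5=1, p6=1)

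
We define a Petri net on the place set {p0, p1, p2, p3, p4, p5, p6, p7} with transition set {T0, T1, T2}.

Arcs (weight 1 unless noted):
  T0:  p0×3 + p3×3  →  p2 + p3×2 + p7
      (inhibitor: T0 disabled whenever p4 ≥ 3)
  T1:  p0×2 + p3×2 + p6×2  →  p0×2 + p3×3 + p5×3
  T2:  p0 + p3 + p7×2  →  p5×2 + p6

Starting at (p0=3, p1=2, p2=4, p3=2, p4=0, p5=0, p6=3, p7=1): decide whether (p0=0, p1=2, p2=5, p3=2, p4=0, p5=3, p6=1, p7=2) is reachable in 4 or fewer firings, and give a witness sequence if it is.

step 1: fire T1:  (p0=3, p1=2, p2=4, p3=2, p4=0, p5=0, p6=3, p7=1) → (p0=3, p1=2, p2=4, p3=3, p4=0, p5=3, p6=1, p7=1)
step 2: fire T0:  (p0=3, p1=2, p2=4, p3=3, p4=0, p5=3, p6=1, p7=1) → (p0=0, p1=2, p2=5, p3=2, p4=0, p5=3, p6=1, p7=2)

YES — reachable via ⟨T1, T0⟩ (2 firings)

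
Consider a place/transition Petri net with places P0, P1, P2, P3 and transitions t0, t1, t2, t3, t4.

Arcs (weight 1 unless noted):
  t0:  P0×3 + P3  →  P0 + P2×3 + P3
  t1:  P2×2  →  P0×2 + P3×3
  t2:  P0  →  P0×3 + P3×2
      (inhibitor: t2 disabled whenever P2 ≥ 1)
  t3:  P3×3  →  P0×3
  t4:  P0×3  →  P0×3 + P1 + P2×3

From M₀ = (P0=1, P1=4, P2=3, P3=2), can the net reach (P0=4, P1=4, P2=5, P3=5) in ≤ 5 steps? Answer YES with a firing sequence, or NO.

step 1: fire t1:  (P0=1, P1=4, P2=3, P3=2) → (P0=3, P1=4, P2=1, P3=5)
step 2: fire t0:  (P0=3, P1=4, P2=1, P3=5) → (P0=1, P1=4, P2=4, P3=5)
step 3: fire t1:  (P0=1, P1=4, P2=4, P3=5) → (P0=3, P1=4, P2=2, P3=8)
step 4: fire t0:  (P0=3, P1=4, P2=2, P3=8) → (P0=1, P1=4, P2=5, P3=8)
step 5: fire t3:  (P0=1, P1=4, P2=5, P3=8) → (P0=4, P1=4, P2=5, P3=5)

YES — reachable via ⟨t1, t0, t1, t0, t3⟩ (5 firings)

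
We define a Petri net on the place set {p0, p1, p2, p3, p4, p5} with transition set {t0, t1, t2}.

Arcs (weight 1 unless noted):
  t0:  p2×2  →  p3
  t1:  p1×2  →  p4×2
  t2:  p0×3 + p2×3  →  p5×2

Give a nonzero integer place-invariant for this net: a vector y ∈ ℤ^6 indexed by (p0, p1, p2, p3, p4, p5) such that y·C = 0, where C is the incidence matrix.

Incidence matrix C (rows=places, cols=transitions):
       t0   t1   t2
   p0   0    0   -3
   p1   0   -2    0
   p2  -2    0   -3
   p3   1    0    0
   p4   0    2    0
   p5   0    0    2

Candidate y = [1, 0, -1, -2, 0, 0]; check y·C column-wise:
  col t0: 1·0 + -1·-2 + -2·1 = 0
  col t1: 1·0 + 0·-2 + -1·0 + -2·0 + 0·2 = 0
  col t2: 1·-3 + -1·-3 + -2·0 + 0·2 = 0

y = (p0:1, p1:0, p2:-1, p3:-2, p4:0, p5:0)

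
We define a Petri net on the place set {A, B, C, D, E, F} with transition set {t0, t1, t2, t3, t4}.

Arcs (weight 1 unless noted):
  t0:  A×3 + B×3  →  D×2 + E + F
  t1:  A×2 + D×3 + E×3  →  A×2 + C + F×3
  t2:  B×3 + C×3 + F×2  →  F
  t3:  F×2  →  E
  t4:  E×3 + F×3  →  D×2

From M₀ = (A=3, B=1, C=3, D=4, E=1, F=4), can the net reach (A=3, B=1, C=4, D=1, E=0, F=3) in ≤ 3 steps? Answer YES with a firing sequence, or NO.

YES — reachable via ⟨t3, t3, t1⟩ (3 firings)

step 1: fire t3:  (A=3, B=1, C=3, D=4, E=1, F=4) → (A=3, B=1, C=3, D=4, E=2, F=2)
step 2: fire t3:  (A=3, B=1, C=3, D=4, E=2, F=2) → (A=3, B=1, C=3, D=4, E=3, F=0)
step 3: fire t1:  (A=3, B=1, C=3, D=4, E=3, F=0) → (A=3, B=1, C=4, D=1, E=0, F=3)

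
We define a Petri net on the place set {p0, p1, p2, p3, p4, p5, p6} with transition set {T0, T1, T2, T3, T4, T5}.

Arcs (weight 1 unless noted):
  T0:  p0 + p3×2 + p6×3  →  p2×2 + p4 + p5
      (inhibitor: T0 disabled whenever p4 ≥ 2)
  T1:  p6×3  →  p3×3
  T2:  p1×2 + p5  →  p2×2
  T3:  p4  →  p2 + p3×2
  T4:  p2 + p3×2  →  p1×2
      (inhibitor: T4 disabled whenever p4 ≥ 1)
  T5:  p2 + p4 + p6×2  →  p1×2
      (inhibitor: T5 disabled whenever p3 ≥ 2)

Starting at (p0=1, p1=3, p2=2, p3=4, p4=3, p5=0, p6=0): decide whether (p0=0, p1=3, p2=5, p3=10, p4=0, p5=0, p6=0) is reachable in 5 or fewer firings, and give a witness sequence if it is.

depth 0: 1 marking
depth 1: 2 markings reached so far
depth 2: 3 markings reached so far
depth 3: 4 markings reached so far
depth 4: 5 markings reached so far
depth 5: 6 markings reached so far
target is not among the 6 markings reachable within 5 steps

NO — not reachable within 5 firings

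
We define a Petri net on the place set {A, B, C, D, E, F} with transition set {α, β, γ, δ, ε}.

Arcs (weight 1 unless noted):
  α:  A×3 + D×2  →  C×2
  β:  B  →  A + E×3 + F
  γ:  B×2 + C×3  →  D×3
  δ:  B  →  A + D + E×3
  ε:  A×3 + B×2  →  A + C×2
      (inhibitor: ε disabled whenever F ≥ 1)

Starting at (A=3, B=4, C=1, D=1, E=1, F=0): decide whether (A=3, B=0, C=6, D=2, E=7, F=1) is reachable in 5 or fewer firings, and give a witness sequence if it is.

depth 0: 1 marking
depth 1: 4 markings reached so far
depth 2: 11 markings reached so far
depth 3: 21 markings reached so far
depth 4: 33 markings reached so far
depth 5: 38 markings reached so far
target is not among the 38 markings reachable within 5 steps

NO — not reachable within 5 firings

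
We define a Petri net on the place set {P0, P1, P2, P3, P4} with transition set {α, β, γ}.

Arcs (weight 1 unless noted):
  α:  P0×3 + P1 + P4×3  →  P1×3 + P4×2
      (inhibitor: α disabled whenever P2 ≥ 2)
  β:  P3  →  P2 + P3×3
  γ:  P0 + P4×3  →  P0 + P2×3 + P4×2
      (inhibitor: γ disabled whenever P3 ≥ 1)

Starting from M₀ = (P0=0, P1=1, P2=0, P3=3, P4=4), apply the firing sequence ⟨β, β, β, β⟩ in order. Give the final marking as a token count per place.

(P0=0, P1=1, P2=4, P3=11, P4=4)

step 1: fire β:  (P0=0, P1=1, P2=0, P3=3, P4=4) → (P0=0, P1=1, P2=1, P3=5, P4=4)
step 2: fire β:  (P0=0, P1=1, P2=1, P3=5, P4=4) → (P0=0, P1=1, P2=2, P3=7, P4=4)
step 3: fire β:  (P0=0, P1=1, P2=2, P3=7, P4=4) → (P0=0, P1=1, P2=3, P3=9, P4=4)
step 4: fire β:  (P0=0, P1=1, P2=3, P3=9, P4=4) → (P0=0, P1=1, P2=4, P3=11, P4=4)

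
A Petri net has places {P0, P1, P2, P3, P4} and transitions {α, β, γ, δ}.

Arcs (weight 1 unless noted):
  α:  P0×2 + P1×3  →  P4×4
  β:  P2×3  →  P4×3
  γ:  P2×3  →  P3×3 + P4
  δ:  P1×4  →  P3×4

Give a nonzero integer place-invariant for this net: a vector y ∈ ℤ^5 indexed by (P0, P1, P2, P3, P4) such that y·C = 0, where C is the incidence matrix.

y = (P0:3, P1:2, P2:3, P3:2, P4:3)

Incidence matrix C (rows=places, cols=transitions):
        α    β    γ    δ
   P0  -2    0    0    0
   P1  -3    0    0   -4
   P2   0   -3   -3    0
   P3   0    0    3    4
   P4   4    3    1    0

Candidate y = [3, 2, 3, 2, 3]; check y·C column-wise:
  col α: 3·-2 + 2·-3 + 3·0 + 2·0 + 3·4 = 0
  col β: 3·0 + 2·0 + 3·-3 + 2·0 + 3·3 = 0
  col γ: 3·0 + 2·0 + 3·-3 + 2·3 + 3·1 = 0
  col δ: 3·0 + 2·-4 + 3·0 + 2·4 + 3·0 = 0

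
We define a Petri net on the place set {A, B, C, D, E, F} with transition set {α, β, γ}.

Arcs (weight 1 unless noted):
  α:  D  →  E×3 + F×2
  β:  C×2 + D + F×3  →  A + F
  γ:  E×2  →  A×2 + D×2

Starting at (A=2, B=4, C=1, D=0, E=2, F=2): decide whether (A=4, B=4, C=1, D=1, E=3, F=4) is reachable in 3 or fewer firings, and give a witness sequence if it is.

YES — reachable via ⟨γ, α⟩ (2 firings)

step 1: fire γ:  (A=2, B=4, C=1, D=0, E=2, F=2) → (A=4, B=4, C=1, D=2, E=0, F=2)
step 2: fire α:  (A=4, B=4, C=1, D=2, E=0, F=2) → (A=4, B=4, C=1, D=1, E=3, F=4)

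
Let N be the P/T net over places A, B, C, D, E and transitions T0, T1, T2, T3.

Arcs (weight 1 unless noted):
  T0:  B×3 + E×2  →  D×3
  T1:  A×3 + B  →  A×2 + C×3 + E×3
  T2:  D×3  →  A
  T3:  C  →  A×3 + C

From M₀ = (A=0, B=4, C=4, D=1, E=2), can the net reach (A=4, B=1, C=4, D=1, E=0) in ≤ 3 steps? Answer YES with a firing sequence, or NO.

YES — reachable via ⟨T0, T2, T3⟩ (3 firings)

step 1: fire T0:  (A=0, B=4, C=4, D=1, E=2) → (A=0, B=1, C=4, D=4, E=0)
step 2: fire T2:  (A=0, B=1, C=4, D=4, E=0) → (A=1, B=1, C=4, D=1, E=0)
step 3: fire T3:  (A=1, B=1, C=4, D=1, E=0) → (A=4, B=1, C=4, D=1, E=0)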